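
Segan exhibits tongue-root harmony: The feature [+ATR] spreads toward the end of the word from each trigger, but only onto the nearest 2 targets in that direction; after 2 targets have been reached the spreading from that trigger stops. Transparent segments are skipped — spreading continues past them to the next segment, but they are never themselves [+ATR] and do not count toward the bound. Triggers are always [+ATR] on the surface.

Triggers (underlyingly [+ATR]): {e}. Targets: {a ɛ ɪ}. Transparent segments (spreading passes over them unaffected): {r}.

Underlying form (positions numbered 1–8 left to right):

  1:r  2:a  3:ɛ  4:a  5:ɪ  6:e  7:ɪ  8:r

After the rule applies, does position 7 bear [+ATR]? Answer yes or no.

From /e/ at 6 rightward: 7 /ɪ/ → [+ATR]; 8 /r/ transparent; word edge.
Targets with no active source: positions 2 3 4 5 stay [-ATR].
[+ATR] positions on the surface: 6 7.

yes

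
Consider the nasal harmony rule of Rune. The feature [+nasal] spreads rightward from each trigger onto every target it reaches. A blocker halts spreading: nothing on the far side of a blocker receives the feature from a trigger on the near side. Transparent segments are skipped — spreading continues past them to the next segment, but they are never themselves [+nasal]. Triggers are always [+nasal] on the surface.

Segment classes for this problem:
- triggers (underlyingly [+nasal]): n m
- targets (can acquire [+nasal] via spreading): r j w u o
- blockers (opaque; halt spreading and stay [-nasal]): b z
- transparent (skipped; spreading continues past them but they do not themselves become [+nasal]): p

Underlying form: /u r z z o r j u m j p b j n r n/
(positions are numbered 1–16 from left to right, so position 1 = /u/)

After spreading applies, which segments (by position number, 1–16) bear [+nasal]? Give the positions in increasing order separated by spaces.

From /m/ at 9 rightward: 10 /j/ → [+nasal]; 11 /p/ transparent; 12 /b/ blocks.
From /n/ at 14 rightward: 15 /r/ → [+nasal]; 16 /n/ is itself a trigger — this domain ends here.
From /n/ at 16 rightward: word edge.
Targets with no active source: positions 1 2 5 6 7 8 13 stay [-nasal].

9 10 14 15 16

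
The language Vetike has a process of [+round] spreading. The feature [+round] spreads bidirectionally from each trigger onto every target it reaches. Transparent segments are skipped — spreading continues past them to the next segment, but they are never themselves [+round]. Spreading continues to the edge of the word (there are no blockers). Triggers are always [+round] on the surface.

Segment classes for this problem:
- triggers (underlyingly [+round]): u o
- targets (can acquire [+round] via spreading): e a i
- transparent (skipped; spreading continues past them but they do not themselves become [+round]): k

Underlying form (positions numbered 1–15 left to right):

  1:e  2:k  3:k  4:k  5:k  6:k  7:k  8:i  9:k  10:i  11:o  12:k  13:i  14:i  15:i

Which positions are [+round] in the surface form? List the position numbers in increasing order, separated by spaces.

1 8 10 11 13 14 15

From /o/ at 11 rightward: 12 /k/ transparent; 13 /i/ → [+round]; 14 /i/ → [+round]; 15 /i/ → [+round]; word edge.
From /o/ at 11 leftward: 10 /i/ → [+round]; 9 /k/ transparent; 8 /i/ → [+round]; 7 /k/ transparent; 6 /k/ transparent; 5 /k/ transparent; 4 /k/ transparent; 3 /k/ transparent; 2 /k/ transparent; 1 /e/ → [+round]; word edge.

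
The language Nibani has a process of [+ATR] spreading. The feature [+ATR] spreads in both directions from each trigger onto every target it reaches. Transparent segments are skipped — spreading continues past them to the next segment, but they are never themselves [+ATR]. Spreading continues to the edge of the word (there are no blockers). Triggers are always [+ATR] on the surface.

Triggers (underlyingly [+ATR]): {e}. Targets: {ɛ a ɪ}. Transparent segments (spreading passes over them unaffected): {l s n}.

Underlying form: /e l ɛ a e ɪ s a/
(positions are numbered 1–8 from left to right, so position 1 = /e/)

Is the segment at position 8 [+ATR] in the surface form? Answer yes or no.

yes

From /e/ at 1 rightward: 2 /l/ transparent; 3 /ɛ/ → [+ATR]; 4 /a/ → [+ATR]; 5 /e/ is itself a trigger — this domain ends here.
From /e/ at 1 leftward: word edge.
From /e/ at 5 rightward: 6 /ɪ/ → [+ATR]; 7 /s/ transparent; 8 /a/ → [+ATR]; word edge.
From /e/ at 5 leftward: 4 /a/ → [+ATR]; 3 /ɛ/ → [+ATR]; 2 /l/ transparent; 1 /e/ is itself a trigger — this domain ends here.
[+ATR] positions on the surface: 1 3 4 5 6 8.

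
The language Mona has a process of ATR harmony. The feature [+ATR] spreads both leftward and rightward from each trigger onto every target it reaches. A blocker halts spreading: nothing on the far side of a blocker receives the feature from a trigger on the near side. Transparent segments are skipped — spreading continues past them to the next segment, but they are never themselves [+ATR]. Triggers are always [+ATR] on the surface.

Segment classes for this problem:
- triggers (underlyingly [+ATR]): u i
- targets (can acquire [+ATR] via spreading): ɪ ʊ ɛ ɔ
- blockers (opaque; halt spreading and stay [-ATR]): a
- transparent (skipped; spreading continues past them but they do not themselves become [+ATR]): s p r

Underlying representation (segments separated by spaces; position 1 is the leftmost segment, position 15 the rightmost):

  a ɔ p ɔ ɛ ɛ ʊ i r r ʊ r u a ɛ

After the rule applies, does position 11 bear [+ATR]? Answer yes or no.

yes

From /i/ at 8 rightward: 9 /r/ transparent; 10 /r/ transparent; 11 /ʊ/ → [+ATR]; 12 /r/ transparent; 13 /u/ is itself a trigger — this domain ends here.
From /i/ at 8 leftward: 7 /ʊ/ → [+ATR]; 6 /ɛ/ → [+ATR]; 5 /ɛ/ → [+ATR]; 4 /ɔ/ → [+ATR]; 3 /p/ transparent; 2 /ɔ/ → [+ATR]; 1 /a/ blocks.
From /u/ at 13 rightward: 14 /a/ blocks.
From /u/ at 13 leftward: 12 /r/ transparent; 11 /ʊ/ → [+ATR]; 10 /r/ transparent; 9 /r/ transparent; 8 /i/ is itself a trigger — this domain ends here.
Target with no active source: position 15 stays [-ATR].
[+ATR] positions on the surface: 2 4 5 6 7 8 11 13.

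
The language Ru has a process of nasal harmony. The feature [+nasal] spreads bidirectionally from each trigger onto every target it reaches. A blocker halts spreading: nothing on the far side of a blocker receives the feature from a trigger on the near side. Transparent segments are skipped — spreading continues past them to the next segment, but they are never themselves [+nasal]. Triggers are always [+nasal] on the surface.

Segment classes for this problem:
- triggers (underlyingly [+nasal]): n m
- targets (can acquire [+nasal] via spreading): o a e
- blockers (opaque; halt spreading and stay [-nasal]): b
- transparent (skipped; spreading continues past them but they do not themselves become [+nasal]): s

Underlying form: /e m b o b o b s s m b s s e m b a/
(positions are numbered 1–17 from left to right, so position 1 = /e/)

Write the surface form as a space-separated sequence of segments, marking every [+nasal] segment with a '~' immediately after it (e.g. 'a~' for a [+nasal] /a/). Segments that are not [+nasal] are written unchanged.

e~ m~ b o b o b s s m~ b s s e~ m~ b a

From /m/ at 2 rightward: 3 /b/ blocks.
From /m/ at 2 leftward: 1 /e/ → [+nasal]; word edge.
From /m/ at 10 rightward: 11 /b/ blocks.
From /m/ at 10 leftward: 9 /s/ transparent; 8 /s/ transparent; 7 /b/ blocks.
From /m/ at 15 rightward: 16 /b/ blocks.
From /m/ at 15 leftward: 14 /e/ → [+nasal]; 13 /s/ transparent; 12 /s/ transparent; 11 /b/ blocks.
Targets with no active source: positions 4 6 17 stay [-nasal].
[+nasal] positions on the surface: 1 2 10 14 15.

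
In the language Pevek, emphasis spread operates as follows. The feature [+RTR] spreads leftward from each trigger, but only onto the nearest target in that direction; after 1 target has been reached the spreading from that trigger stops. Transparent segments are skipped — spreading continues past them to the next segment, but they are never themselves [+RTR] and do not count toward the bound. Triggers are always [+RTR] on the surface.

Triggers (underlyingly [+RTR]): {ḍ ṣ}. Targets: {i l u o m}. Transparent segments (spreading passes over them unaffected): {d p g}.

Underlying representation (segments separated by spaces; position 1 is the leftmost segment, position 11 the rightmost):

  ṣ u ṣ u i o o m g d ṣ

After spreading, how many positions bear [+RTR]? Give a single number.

From /ṣ/ at 1 leftward: word edge.
From /ṣ/ at 3 leftward: 2 /u/ → [+RTR]; bound reached.
From /ṣ/ at 11 leftward: 10 /d/ transparent; 9 /g/ transparent; 8 /m/ → [+RTR]; bound reached.
Targets with no active source: positions 4 5 6 7 stay [-emphatic].
[+RTR] positions on the surface: 1 2 3 8 11.

5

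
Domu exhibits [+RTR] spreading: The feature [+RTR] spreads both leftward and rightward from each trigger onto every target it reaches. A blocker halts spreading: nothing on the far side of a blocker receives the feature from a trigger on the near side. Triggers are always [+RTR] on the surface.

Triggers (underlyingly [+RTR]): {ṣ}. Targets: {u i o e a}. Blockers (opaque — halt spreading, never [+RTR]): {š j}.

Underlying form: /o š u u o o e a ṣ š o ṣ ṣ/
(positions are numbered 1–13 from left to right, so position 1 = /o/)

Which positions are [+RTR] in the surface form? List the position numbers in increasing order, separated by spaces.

3 4 5 6 7 8 9 11 12 13

From /ṣ/ at 9 rightward: 10 /š/ blocks.
From /ṣ/ at 9 leftward: 8 /a/ → [+RTR]; 7 /e/ → [+RTR]; 6 /o/ → [+RTR]; 5 /o/ → [+RTR]; 4 /u/ → [+RTR]; 3 /u/ → [+RTR]; 2 /š/ blocks.
From /ṣ/ at 12 rightward: 13 /ṣ/ is itself a trigger — this domain ends here.
From /ṣ/ at 12 leftward: 11 /o/ → [+RTR]; 10 /š/ blocks.
From /ṣ/ at 13 rightward: word edge.
From /ṣ/ at 13 leftward: 12 /ṣ/ is itself a trigger — this domain ends here.
Target with no active source: position 1 stays [-emphatic].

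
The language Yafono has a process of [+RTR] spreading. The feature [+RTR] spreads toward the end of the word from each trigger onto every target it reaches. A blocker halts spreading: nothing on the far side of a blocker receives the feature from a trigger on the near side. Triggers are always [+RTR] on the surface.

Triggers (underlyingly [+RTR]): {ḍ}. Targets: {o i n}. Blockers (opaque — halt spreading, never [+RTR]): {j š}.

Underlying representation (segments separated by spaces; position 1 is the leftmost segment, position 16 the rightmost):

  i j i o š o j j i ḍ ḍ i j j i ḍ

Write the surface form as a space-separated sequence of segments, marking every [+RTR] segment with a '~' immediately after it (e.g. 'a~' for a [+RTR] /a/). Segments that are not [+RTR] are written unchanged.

i j i o š o j j i ḍ~ ḍ~ i~ j j i ḍ~

From /ḍ/ at 10 rightward: 11 /ḍ/ is itself a trigger — this domain ends here.
From /ḍ/ at 11 rightward: 12 /i/ → [+RTR]; 13 /j/ blocks.
From /ḍ/ at 16 rightward: word edge.
Targets with no active source: positions 1 3 4 6 9 15 stay [-emphatic].
[+RTR] positions on the surface: 10 11 12 16.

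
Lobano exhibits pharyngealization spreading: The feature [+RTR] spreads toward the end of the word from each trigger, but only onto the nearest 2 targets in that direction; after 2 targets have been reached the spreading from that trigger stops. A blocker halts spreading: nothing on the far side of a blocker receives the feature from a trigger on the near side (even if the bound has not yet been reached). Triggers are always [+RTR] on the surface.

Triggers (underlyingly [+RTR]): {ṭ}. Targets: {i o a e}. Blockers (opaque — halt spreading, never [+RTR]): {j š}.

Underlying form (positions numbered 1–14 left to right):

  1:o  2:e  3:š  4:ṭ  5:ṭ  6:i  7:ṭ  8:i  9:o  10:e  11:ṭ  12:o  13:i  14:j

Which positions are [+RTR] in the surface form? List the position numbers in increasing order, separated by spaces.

4 5 6 7 8 9 11 12 13

From /ṭ/ at 4 rightward: 5 /ṭ/ is itself a trigger — this domain ends here.
From /ṭ/ at 5 rightward: 6 /i/ → [+RTR]; 7 /ṭ/ is itself a trigger — this domain ends here.
From /ṭ/ at 7 rightward: 8 /i/ → [+RTR]; 9 /o/ → [+RTR]; bound reached.
From /ṭ/ at 11 rightward: 12 /o/ → [+RTR]; 13 /i/ → [+RTR]; bound reached.
Targets with no active source: positions 1 2 10 stay [-emphatic].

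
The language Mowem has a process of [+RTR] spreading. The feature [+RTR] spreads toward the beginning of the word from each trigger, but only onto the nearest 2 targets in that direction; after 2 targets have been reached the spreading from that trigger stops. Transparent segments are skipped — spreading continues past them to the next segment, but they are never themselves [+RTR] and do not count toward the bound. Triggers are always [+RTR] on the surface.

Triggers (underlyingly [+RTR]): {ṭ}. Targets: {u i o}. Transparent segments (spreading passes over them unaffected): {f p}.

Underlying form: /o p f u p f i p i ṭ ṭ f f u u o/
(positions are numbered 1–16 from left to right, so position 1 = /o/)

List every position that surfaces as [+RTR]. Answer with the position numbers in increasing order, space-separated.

7 9 10 11

From /ṭ/ at 10 leftward: 9 /i/ → [+RTR]; 8 /p/ transparent; 7 /i/ → [+RTR]; bound reached.
From /ṭ/ at 11 leftward: 10 /ṭ/ is itself a trigger — this domain ends here.
Targets with no active source: positions 1 4 14 15 16 stay [-emphatic].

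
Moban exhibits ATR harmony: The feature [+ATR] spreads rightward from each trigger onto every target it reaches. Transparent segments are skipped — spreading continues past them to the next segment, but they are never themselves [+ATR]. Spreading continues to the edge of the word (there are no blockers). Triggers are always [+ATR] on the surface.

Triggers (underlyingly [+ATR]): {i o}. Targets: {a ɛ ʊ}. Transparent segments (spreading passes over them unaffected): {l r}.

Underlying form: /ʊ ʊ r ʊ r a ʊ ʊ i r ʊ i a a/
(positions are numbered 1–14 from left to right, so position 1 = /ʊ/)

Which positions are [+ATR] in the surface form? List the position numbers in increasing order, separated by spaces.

From /i/ at 9 rightward: 10 /r/ transparent; 11 /ʊ/ → [+ATR]; 12 /i/ is itself a trigger — this domain ends here.
From /i/ at 12 rightward: 13 /a/ → [+ATR]; 14 /a/ → [+ATR]; word edge.
Targets with no active source: positions 1 2 4 6 7 8 stay [-ATR].

9 11 12 13 14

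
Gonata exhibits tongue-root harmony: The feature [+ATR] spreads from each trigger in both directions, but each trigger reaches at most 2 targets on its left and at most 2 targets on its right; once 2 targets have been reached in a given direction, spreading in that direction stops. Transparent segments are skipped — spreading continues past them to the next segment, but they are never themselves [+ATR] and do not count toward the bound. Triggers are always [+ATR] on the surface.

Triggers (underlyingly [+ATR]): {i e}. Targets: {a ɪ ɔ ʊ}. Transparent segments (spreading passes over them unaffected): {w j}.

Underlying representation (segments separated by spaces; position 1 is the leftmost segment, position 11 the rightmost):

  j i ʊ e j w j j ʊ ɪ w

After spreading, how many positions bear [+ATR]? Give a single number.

5

From /i/ at 2 rightward: 3 /ʊ/ → [+ATR]; 4 /e/ is itself a trigger — this domain ends here.
From /i/ at 2 leftward: 1 /j/ transparent; word edge.
From /e/ at 4 rightward: 5 /j/ transparent; 6 /w/ transparent; 7 /j/ transparent; 8 /j/ transparent; 9 /ʊ/ → [+ATR]; 10 /ɪ/ → [+ATR]; bound reached.
From /e/ at 4 leftward: 3 /ʊ/ → [+ATR]; 2 /i/ is itself a trigger — this domain ends here.
[+ATR] positions on the surface: 2 3 4 9 10.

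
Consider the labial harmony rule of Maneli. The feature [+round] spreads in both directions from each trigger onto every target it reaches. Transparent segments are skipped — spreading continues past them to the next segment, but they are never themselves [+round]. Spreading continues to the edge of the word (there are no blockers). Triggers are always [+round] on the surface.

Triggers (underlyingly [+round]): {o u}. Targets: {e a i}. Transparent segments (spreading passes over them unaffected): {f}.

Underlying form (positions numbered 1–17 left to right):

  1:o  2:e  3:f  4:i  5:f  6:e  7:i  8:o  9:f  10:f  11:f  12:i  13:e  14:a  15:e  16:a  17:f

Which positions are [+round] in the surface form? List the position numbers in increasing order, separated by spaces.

From /o/ at 1 rightward: 2 /e/ → [+round]; 3 /f/ transparent; 4 /i/ → [+round]; 5 /f/ transparent; 6 /e/ → [+round]; 7 /i/ → [+round]; 8 /o/ is itself a trigger — this domain ends here.
From /o/ at 1 leftward: word edge.
From /o/ at 8 rightward: 9 /f/ transparent; 10 /f/ transparent; 11 /f/ transparent; 12 /i/ → [+round]; 13 /e/ → [+round]; 14 /a/ → [+round]; 15 /e/ → [+round]; 16 /a/ → [+round]; 17 /f/ transparent; word edge.
From /o/ at 8 leftward: 7 /i/ → [+round]; 6 /e/ → [+round]; 5 /f/ transparent; 4 /i/ → [+round]; 3 /f/ transparent; 2 /e/ → [+round]; 1 /o/ is itself a trigger — this domain ends here.

1 2 4 6 7 8 12 13 14 15 16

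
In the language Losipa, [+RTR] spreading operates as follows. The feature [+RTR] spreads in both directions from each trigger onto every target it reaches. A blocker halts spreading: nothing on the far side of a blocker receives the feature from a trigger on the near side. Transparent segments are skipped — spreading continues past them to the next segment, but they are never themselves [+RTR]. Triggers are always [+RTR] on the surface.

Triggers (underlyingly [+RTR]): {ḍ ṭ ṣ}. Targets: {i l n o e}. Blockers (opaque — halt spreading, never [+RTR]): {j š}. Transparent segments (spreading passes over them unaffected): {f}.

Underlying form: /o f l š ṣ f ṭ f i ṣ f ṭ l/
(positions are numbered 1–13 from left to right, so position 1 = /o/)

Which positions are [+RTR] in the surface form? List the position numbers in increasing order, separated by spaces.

5 7 9 10 12 13

From /ṣ/ at 5 rightward: 6 /f/ transparent; 7 /ṭ/ is itself a trigger — this domain ends here.
From /ṣ/ at 5 leftward: 4 /š/ blocks.
From /ṭ/ at 7 rightward: 8 /f/ transparent; 9 /i/ → [+RTR]; 10 /ṣ/ is itself a trigger — this domain ends here.
From /ṭ/ at 7 leftward: 6 /f/ transparent; 5 /ṣ/ is itself a trigger — this domain ends here.
From /ṣ/ at 10 rightward: 11 /f/ transparent; 12 /ṭ/ is itself a trigger — this domain ends here.
From /ṣ/ at 10 leftward: 9 /i/ → [+RTR]; 8 /f/ transparent; 7 /ṭ/ is itself a trigger — this domain ends here.
From /ṭ/ at 12 rightward: 13 /l/ → [+RTR]; word edge.
From /ṭ/ at 12 leftward: 11 /f/ transparent; 10 /ṣ/ is itself a trigger — this domain ends here.
Targets with no active source: positions 1 3 stay [-emphatic].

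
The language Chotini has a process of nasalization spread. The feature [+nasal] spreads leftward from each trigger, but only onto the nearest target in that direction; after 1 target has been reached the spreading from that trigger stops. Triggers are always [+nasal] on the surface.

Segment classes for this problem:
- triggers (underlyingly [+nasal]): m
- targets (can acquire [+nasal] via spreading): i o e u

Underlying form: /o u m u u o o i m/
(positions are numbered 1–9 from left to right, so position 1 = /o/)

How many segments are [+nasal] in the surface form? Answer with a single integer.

From /m/ at 3 leftward: 2 /u/ → [+nasal]; bound reached.
From /m/ at 9 leftward: 8 /i/ → [+nasal]; bound reached.
Targets with no active source: positions 1 4 5 6 7 stay [-nasal].
[+nasal] positions on the surface: 2 3 8 9.

4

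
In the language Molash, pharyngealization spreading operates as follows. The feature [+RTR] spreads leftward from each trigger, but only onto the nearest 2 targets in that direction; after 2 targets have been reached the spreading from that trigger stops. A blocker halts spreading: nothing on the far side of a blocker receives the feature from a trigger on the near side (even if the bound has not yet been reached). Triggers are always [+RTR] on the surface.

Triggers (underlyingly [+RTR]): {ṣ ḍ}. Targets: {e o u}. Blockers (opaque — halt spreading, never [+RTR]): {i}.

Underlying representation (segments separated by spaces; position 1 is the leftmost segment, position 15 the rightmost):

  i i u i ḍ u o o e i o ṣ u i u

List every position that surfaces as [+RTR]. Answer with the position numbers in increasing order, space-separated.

5 11 12

From /ḍ/ at 5 leftward: 4 /i/ blocks.
From /ṣ/ at 12 leftward: 11 /o/ → [+RTR]; 10 /i/ blocks.
Targets with no active source: positions 3 6 7 8 9 13 15 stay [-emphatic].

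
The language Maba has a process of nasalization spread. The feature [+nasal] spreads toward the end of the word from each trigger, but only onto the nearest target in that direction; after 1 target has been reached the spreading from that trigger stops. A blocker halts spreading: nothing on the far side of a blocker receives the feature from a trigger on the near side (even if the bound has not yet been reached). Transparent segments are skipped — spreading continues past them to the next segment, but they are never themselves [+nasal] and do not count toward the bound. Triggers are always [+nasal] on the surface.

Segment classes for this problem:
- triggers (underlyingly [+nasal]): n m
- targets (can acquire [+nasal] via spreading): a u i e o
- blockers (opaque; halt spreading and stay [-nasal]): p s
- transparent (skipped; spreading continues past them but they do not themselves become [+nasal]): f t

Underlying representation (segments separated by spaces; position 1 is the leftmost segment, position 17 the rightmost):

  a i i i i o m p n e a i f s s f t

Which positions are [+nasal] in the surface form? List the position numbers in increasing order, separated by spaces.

From /m/ at 7 rightward: 8 /p/ blocks.
From /n/ at 9 rightward: 10 /e/ → [+nasal]; bound reached.
Targets with no active source: positions 1 2 3 4 5 6 11 12 stay [-nasal].

7 9 10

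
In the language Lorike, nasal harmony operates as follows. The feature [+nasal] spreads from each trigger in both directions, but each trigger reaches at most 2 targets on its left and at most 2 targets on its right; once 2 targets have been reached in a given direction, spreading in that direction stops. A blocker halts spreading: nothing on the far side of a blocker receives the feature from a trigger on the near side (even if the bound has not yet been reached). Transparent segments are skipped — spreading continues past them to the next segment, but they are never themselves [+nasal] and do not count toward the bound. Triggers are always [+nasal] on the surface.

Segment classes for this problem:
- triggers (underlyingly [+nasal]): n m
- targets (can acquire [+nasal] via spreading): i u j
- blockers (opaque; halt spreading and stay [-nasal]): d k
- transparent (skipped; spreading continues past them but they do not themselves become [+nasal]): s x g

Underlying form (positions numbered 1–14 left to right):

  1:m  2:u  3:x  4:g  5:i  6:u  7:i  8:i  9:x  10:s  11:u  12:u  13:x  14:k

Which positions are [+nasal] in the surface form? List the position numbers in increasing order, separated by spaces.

1 2 5

From /m/ at 1 rightward: 2 /u/ → [+nasal]; 3 /x/ transparent; 4 /g/ transparent; 5 /i/ → [+nasal]; bound reached.
From /m/ at 1 leftward: word edge.
Targets with no active source: positions 6 7 8 11 12 stay [-nasal].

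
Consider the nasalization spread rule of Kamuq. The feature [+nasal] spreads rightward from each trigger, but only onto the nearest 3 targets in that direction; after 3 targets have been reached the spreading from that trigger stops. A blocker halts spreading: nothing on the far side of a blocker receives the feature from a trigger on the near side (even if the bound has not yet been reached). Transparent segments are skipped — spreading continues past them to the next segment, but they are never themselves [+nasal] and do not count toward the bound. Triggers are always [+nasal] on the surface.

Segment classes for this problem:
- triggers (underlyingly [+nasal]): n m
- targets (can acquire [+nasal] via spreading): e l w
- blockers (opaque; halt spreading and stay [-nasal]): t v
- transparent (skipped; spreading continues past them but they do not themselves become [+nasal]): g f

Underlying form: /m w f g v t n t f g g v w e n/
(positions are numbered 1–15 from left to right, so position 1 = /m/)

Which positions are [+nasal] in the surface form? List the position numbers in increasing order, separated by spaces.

1 2 7 15

From /m/ at 1 rightward: 2 /w/ → [+nasal]; 3 /f/ transparent; 4 /g/ transparent; 5 /v/ blocks.
From /n/ at 7 rightward: 8 /t/ blocks.
From /n/ at 15 rightward: word edge.
Targets with no active source: positions 13 14 stay [-nasal].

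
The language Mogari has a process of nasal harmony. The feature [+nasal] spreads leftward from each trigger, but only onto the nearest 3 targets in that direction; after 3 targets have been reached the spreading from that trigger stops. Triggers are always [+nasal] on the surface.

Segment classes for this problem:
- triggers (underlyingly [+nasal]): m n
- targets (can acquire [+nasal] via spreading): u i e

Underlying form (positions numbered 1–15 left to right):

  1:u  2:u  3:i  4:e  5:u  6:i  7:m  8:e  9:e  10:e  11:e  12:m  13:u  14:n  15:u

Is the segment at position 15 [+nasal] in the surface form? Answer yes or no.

no

From /m/ at 7 leftward: 6 /i/ → [+nasal]; 5 /u/ → [+nasal]; 4 /e/ → [+nasal]; bound reached.
From /m/ at 12 leftward: 11 /e/ → [+nasal]; 10 /e/ → [+nasal]; 9 /e/ → [+nasal]; bound reached.
From /n/ at 14 leftward: 13 /u/ → [+nasal]; 12 /m/ is itself a trigger — this domain ends here.
Targets with no active source: positions 1 2 3 8 15 stay [-nasal].
[+nasal] positions on the surface: 4 5 6 7 9 10 11 12 13 14.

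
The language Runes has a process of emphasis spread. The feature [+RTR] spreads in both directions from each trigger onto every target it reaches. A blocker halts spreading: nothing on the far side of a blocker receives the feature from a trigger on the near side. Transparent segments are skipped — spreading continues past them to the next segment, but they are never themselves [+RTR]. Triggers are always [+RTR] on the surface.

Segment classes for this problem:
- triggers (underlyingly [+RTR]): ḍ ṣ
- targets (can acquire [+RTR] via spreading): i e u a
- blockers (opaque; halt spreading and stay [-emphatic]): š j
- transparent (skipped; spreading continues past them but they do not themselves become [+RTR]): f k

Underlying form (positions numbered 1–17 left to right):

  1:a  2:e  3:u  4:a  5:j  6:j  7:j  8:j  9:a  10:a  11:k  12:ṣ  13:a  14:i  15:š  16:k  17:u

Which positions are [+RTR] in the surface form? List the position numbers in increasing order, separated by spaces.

9 10 12 13 14

From /ṣ/ at 12 rightward: 13 /a/ → [+RTR]; 14 /i/ → [+RTR]; 15 /š/ blocks.
From /ṣ/ at 12 leftward: 11 /k/ transparent; 10 /a/ → [+RTR]; 9 /a/ → [+RTR]; 8 /j/ blocks.
Targets with no active source: positions 1 2 3 4 17 stay [-emphatic].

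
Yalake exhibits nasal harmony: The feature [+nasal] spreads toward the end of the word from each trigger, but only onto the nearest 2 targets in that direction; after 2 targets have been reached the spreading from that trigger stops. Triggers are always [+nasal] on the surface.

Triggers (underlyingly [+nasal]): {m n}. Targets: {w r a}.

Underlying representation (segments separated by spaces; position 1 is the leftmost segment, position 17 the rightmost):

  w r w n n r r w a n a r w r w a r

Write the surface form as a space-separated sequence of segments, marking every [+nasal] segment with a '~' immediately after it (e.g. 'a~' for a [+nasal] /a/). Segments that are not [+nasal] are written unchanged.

w r w n~ n~ r~ r~ w a n~ a~ r~ w r w a r

From /n/ at 4 rightward: 5 /n/ is itself a trigger — this domain ends here.
From /n/ at 5 rightward: 6 /r/ → [+nasal]; 7 /r/ → [+nasal]; bound reached.
From /n/ at 10 rightward: 11 /a/ → [+nasal]; 12 /r/ → [+nasal]; bound reached.
Targets with no active source: positions 1 2 3 8 9 13 14 15 16 17 stay [-nasal].
[+nasal] positions on the surface: 4 5 6 7 10 11 12.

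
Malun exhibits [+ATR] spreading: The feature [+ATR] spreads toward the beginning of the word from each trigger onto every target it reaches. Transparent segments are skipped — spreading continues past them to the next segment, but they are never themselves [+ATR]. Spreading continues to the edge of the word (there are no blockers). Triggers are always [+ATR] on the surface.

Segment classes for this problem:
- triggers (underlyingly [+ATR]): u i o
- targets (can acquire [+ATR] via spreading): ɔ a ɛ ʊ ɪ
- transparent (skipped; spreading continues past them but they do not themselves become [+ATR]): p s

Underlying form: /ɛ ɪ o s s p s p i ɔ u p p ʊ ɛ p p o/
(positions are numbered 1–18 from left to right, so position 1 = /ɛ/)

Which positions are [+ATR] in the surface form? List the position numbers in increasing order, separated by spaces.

From /o/ at 3 leftward: 2 /ɪ/ → [+ATR]; 1 /ɛ/ → [+ATR]; word edge.
From /i/ at 9 leftward: 8 /p/ transparent; 7 /s/ transparent; 6 /p/ transparent; 5 /s/ transparent; 4 /s/ transparent; 3 /o/ is itself a trigger — this domain ends here.
From /u/ at 11 leftward: 10 /ɔ/ → [+ATR]; 9 /i/ is itself a trigger — this domain ends here.
From /o/ at 18 leftward: 17 /p/ transparent; 16 /p/ transparent; 15 /ɛ/ → [+ATR]; 14 /ʊ/ → [+ATR]; 13 /p/ transparent; 12 /p/ transparent; 11 /u/ is itself a trigger — this domain ends here.

1 2 3 9 10 11 14 15 18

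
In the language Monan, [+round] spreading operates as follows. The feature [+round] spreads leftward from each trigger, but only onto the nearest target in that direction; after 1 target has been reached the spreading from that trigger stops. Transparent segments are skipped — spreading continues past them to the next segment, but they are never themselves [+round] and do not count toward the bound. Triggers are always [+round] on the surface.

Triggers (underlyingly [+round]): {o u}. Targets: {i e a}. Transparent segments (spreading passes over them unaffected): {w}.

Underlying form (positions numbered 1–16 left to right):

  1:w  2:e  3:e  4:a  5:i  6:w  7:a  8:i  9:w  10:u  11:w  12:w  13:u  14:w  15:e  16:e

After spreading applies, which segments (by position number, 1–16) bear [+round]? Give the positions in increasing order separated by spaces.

From /u/ at 10 leftward: 9 /w/ transparent; 8 /i/ → [+round]; bound reached.
From /u/ at 13 leftward: 12 /w/ transparent; 11 /w/ transparent; 10 /u/ is itself a trigger — this domain ends here.
Targets with no active source: positions 2 3 4 5 7 15 16 stay [-round].

8 10 13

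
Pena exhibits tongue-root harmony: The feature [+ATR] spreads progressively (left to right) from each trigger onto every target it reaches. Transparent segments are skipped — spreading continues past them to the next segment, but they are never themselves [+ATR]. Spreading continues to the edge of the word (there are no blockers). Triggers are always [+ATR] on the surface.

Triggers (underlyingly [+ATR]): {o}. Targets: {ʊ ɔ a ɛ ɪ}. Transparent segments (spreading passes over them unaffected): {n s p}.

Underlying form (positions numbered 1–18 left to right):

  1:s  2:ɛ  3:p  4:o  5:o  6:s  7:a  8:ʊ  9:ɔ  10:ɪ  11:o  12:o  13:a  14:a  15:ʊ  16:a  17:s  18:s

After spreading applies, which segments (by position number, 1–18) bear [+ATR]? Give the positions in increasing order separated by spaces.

4 5 7 8 9 10 11 12 13 14 15 16

From /o/ at 4 rightward: 5 /o/ is itself a trigger — this domain ends here.
From /o/ at 5 rightward: 6 /s/ transparent; 7 /a/ → [+ATR]; 8 /ʊ/ → [+ATR]; 9 /ɔ/ → [+ATR]; 10 /ɪ/ → [+ATR]; 11 /o/ is itself a trigger — this domain ends here.
From /o/ at 11 rightward: 12 /o/ is itself a trigger — this domain ends here.
From /o/ at 12 rightward: 13 /a/ → [+ATR]; 14 /a/ → [+ATR]; 15 /ʊ/ → [+ATR]; 16 /a/ → [+ATR]; 17 /s/ transparent; 18 /s/ transparent; word edge.
Target with no active source: position 2 stays [-ATR].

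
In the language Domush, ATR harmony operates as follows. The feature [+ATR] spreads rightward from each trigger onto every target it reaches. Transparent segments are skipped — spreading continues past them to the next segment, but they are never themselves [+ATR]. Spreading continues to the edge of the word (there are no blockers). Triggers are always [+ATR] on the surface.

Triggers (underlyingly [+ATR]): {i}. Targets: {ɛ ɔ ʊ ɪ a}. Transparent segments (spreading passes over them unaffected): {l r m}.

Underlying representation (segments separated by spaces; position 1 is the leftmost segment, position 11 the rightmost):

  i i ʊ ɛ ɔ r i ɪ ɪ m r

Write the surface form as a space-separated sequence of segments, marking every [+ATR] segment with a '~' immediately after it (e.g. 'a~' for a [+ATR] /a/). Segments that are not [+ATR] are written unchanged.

From /i/ at 1 rightward: 2 /i/ is itself a trigger — this domain ends here.
From /i/ at 2 rightward: 3 /ʊ/ → [+ATR]; 4 /ɛ/ → [+ATR]; 5 /ɔ/ → [+ATR]; 6 /r/ transparent; 7 /i/ is itself a trigger — this domain ends here.
From /i/ at 7 rightward: 8 /ɪ/ → [+ATR]; 9 /ɪ/ → [+ATR]; 10 /m/ transparent; 11 /r/ transparent; word edge.
[+ATR] positions on the surface: 1 2 3 4 5 7 8 9.

i~ i~ ʊ~ ɛ~ ɔ~ r i~ ɪ~ ɪ~ m r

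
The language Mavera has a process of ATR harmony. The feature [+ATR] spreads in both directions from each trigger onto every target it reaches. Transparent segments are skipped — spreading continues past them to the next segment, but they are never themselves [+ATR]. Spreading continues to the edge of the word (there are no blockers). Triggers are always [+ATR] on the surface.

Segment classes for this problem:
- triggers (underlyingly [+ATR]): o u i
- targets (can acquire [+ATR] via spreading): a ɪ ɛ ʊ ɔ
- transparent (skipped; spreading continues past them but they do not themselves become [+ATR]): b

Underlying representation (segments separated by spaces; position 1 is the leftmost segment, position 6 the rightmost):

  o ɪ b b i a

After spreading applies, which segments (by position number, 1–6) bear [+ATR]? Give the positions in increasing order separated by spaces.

From /o/ at 1 rightward: 2 /ɪ/ → [+ATR]; 3 /b/ transparent; 4 /b/ transparent; 5 /i/ is itself a trigger — this domain ends here.
From /o/ at 1 leftward: word edge.
From /i/ at 5 rightward: 6 /a/ → [+ATR]; word edge.
From /i/ at 5 leftward: 4 /b/ transparent; 3 /b/ transparent; 2 /ɪ/ → [+ATR]; 1 /o/ is itself a trigger — this domain ends here.

1 2 5 6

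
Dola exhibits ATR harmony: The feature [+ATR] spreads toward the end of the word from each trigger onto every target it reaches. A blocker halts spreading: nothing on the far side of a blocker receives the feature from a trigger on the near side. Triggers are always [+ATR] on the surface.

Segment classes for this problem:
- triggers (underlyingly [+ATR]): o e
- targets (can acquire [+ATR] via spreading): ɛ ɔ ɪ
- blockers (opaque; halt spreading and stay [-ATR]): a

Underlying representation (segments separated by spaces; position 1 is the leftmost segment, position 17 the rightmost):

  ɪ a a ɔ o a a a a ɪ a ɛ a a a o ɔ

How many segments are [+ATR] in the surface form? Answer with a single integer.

3

From /o/ at 5 rightward: 6 /a/ blocks.
From /o/ at 16 rightward: 17 /ɔ/ → [+ATR]; word edge.
Targets with no active source: positions 1 4 10 12 stay [-ATR].
[+ATR] positions on the surface: 5 16 17.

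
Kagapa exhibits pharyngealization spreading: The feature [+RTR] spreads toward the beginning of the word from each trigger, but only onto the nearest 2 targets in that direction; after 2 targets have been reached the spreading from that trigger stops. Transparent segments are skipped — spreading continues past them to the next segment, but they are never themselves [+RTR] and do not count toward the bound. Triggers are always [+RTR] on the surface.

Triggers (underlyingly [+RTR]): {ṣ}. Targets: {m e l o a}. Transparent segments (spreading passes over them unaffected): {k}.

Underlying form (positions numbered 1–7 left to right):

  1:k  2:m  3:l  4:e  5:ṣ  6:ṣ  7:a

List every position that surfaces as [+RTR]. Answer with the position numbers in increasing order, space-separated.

From /ṣ/ at 5 leftward: 4 /e/ → [+RTR]; 3 /l/ → [+RTR]; bound reached.
From /ṣ/ at 6 leftward: 5 /ṣ/ is itself a trigger — this domain ends here.
Targets with no active source: positions 2 7 stay [-emphatic].

3 4 5 6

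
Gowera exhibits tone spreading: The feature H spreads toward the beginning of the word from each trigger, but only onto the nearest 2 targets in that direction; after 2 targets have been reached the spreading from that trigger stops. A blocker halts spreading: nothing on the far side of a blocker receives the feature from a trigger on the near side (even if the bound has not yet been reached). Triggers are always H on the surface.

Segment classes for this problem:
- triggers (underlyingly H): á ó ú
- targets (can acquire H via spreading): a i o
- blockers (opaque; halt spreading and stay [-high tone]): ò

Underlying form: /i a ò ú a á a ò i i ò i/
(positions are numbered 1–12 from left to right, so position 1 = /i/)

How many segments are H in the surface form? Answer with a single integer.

From /ú/ at 4 leftward: 3 /ò/ blocks.
From /á/ at 6 leftward: 5 /a/ → H; 4 /ú/ is itself a trigger — this domain ends here.
Targets with no active source: positions 1 2 7 9 10 12 stay [-high tone].
H positions on the surface: 4 5 6.

3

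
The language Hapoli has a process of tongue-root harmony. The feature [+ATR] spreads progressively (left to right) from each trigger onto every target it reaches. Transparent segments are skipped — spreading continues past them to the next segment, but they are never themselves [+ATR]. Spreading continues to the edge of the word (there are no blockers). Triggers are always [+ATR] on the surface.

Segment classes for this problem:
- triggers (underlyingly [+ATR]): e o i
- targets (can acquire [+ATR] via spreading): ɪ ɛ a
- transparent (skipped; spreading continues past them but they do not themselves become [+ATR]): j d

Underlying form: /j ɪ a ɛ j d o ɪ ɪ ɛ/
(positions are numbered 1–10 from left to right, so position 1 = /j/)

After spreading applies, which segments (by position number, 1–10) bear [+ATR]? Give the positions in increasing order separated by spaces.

From /o/ at 7 rightward: 8 /ɪ/ → [+ATR]; 9 /ɪ/ → [+ATR]; 10 /ɛ/ → [+ATR]; word edge.
Targets with no active source: positions 2 3 4 stay [-ATR].

7 8 9 10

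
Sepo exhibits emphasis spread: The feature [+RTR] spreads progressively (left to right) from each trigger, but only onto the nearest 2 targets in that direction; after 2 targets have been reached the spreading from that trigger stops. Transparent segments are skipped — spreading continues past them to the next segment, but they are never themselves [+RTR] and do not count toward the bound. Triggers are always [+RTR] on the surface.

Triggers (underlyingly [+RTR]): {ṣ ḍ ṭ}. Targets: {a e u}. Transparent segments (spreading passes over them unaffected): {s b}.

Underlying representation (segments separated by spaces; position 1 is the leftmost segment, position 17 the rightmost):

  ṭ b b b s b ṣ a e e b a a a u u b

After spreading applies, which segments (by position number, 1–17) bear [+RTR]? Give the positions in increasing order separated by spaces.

1 7 8 9

From /ṭ/ at 1 rightward: 2 /b/ transparent; 3 /b/ transparent; 4 /b/ transparent; 5 /s/ transparent; 6 /b/ transparent; 7 /ṣ/ is itself a trigger — this domain ends here.
From /ṣ/ at 7 rightward: 8 /a/ → [+RTR]; 9 /e/ → [+RTR]; bound reached.
Targets with no active source: positions 10 12 13 14 15 16 stay [-emphatic].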